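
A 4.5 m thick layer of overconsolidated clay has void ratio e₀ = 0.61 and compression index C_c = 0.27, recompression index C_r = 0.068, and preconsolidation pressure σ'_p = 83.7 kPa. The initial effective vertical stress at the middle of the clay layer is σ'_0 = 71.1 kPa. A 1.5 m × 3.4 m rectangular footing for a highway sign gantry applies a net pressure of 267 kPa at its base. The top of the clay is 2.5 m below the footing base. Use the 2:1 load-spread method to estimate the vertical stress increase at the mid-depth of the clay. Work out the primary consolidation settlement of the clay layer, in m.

Mid-depth of clay below the footing base: z = 2.5 + 4.5/2 = 4.75 m.
Stress increase at mid-clay by the 2:1 spreading method:
Δσ = qBL/((B+z)(L+z)) = 267×1.5×3.4/((1.5+4.75)(3.4+4.75)) = 26.733 kPa
Final effective stress: σ'_f = 71.1 + 26.733 = 97.833 kPa.
σ'_f = 97.833 > σ'_p = 83.7 kPa, so the stress path crosses the preconsolidation pressure — recompression up to σ'_p, then virgin compression beyond:
S_c = H/(1+e₀)·[C_r·log₁₀(σ'_p/σ'_0) + C_c·log₁₀(σ'_f/σ'_p)]
    = 4.5/1.61 × [0.068×log₁₀(83.7/71.1) + 0.27×log₁₀(97.833/83.7)]
    = 2.795 × [0.0048182 + 0.018295] = 0.0646 m

S_c ≈ 0.0646 m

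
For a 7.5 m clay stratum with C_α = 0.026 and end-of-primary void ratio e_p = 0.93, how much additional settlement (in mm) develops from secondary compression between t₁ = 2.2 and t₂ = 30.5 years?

Secondary compression: S_s = C_α·H/(1+e_p)·log₁₀(t₂/t₁)
S_s = 0.026×7.5/(1+0.93)×log₁₀(30.5/2.2)
    = 0.101 × 1.142 = 0.1154 m

S_s ≈ 115 mm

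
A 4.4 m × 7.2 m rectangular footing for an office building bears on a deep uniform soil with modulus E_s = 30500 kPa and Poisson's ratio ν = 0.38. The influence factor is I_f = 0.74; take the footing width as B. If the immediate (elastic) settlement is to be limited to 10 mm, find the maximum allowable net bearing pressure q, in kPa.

S_e = q·B·(1−ν²)/E_s · I_f  ⇒  q = S_e·E_s / (B·(1−ν²)·I_f).
q = 0.01 × 30500 / (4.4 × 0.8556 × 0.74) = 109.5 kPa

q ≈ 109 kPa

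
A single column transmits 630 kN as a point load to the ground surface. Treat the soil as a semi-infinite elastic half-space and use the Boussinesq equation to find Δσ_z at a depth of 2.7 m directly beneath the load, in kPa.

Boussinesq vertical stress below a point load on an elastic half-space:
Δσ_z = 3P/(2πz²) · [1 + (r/z)²]^(−5/2)
r/z = 0/2.7 = 0; [1+(r/z)²]^(−5/2) = 1.
Δσ_z = 3×630/(2π×2.7²) × 1 = 41.262 × 1 = 41.26 kPa

Δσ_z ≈ 41.3 kPa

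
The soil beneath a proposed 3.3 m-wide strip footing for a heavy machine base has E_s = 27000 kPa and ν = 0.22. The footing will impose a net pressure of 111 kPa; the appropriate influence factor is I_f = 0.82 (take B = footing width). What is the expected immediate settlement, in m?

Immediate (elastic) settlement: S_e = q·B·(1−ν²)/E_s · I_f.
S_e = 111 × 3.3 × (1 − 0.22²) / 27000 × 0.82
    = 111 × 3.3 × 0.9516 / 27000 × 0.82
    = 0.01059 m

S_e ≈ 0.0106 m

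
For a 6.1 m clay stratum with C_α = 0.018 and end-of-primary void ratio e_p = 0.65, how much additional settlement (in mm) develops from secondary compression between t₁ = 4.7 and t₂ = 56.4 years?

Secondary compression: S_s = C_α·H/(1+e_p)·log₁₀(t₂/t₁)
S_s = 0.018×6.1/(1+0.65)×log₁₀(56.4/4.7)
    = 0.06655 × 1.079 = 0.07181 m

S_s ≈ 71.8 mm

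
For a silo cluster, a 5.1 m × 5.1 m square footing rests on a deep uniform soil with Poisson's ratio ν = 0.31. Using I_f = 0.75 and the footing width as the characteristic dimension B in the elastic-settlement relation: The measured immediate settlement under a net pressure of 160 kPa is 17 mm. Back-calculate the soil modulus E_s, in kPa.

E_s ≈ 32500 kPa

S_e = q·B·(1−ν²)/E_s · I_f  ⇒  E_s = q·B·(1−ν²)·I_f / S_e.
E_s = 160 × 5.1 × 0.9039 × 0.75 / 0.017 = 32540 kPa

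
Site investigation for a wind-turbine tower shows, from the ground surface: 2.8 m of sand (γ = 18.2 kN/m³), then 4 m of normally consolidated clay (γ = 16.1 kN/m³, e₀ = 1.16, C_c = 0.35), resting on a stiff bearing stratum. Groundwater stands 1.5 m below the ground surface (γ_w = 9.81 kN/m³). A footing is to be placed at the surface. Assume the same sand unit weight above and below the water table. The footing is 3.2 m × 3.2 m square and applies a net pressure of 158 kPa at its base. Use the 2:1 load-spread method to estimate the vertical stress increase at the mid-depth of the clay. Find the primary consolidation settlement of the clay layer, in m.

S_c ≈ 0.114 m

Mid-depth of clay below the ground surface: z = 2.8 + 4/2 = 4.8 m.
Total vertical stress at mid-clay: σ_v = 18.2×2.8 + 16.1×2 = 83.16 kPa.
Pore pressure: u = 9.81×(4.8 − 1.5) = 32.373 kPa.
Initial effective stress: σ'_0 = σ_v − u = 83.16 − 32.373 = 50.787 kPa.
Stress increase at mid-clay by the 2:1 spreading method:
Δσ = qBL/((B+z)(L+z)) = 158×3.2×3.2/((3.2+4.8)(3.2+4.8)) = 25.28 kPa
Final effective stress: σ'_f = σ'_0 + Δσ = 50.787 + 25.28 = 76.067 kPa.
Normally consolidated clay, so the full stress increment lies on the virgin compression line:
S_c = C_c·H/(1+e₀)·log₁₀(σ'_f/σ'_0) = 0.35×4/(1+1.16)×log₁₀(76.067/50.787)
    = 0.64815 × 0.17544 = 0.1137 m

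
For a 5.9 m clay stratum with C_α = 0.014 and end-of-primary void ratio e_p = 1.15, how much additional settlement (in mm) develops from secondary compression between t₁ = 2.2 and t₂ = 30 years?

S_s ≈ 43.6 mm

Secondary compression: S_s = C_α·H/(1+e_p)·log₁₀(t₂/t₁)
S_s = 0.014×5.9/(1+1.15)×log₁₀(30/2.2)
    = 0.03842 × 1.135 = 0.04359 m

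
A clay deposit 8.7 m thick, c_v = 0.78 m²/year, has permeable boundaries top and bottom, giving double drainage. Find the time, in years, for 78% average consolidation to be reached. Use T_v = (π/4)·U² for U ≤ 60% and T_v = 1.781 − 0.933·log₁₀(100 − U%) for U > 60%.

t ≈ 12.8 years

Drainage path length: H_d = H/2 = 4.35 m (double drainage).
U > 60%: T_v = 1.781 − 0.933·log₁₀(100 − 78) = 0.52852.
t = T_v·H_d²/c_v = 0.52852×4.35²/0.78 = 12.82 years.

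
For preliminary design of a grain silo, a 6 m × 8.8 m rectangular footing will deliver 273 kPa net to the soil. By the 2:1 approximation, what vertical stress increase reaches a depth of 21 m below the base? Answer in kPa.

Δσ_z ≈ 17.9 kPa

By the 2:1 method the load spreads at 1 horizontal : 2 vertical, so at depth z the loaded area has grown by z in each plan dimension:
Δσ = qBL/((B+z)(L+z)) = 273×6×8.8/((6+21)(8.8+21)) = 17.915 kPa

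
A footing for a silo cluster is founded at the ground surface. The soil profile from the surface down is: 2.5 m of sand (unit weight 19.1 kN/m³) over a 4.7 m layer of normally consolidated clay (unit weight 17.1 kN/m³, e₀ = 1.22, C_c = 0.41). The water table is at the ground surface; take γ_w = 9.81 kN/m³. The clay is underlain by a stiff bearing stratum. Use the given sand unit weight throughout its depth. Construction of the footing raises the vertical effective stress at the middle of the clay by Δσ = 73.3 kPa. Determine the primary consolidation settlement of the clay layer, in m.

Mid-depth of clay below the ground surface: z = 2.5 + 4.7/2 = 4.85 m.
Total vertical stress at mid-clay: σ_v = 19.1×2.5 + 17.1×2.35 = 87.935 kPa.
Pore pressure: u = 9.81×(4.85 − 0) = 47.578 kPa.
Initial effective stress: σ'_0 = σ_v − u = 87.935 − 47.578 = 40.357 kPa.
Final effective stress: σ'_f = σ'_0 + Δσ = 40.357 + 73.3 = 113.66 kPa.
Normally consolidated clay, so the full stress increment lies on the virgin compression line:
S_c = C_c·H/(1+e₀)·log₁₀(σ'_f/σ'_0) = 0.41×4.7/(1+1.22)×log₁₀(113.66/40.357)
    = 0.86802 × 0.44969 = 0.3903 m

S_c ≈ 0.39 m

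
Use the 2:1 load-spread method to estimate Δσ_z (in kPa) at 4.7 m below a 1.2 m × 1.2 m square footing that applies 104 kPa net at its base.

Δσ_z ≈ 4.3 kPa

By the 2:1 method the load spreads at 1 horizontal : 2 vertical, so at depth z the loaded area has grown by z in each plan dimension:
Δσ = qBL/((B+z)(L+z)) = 104×1.2×1.2/((1.2+4.7)(1.2+4.7)) = 4.3022 kPa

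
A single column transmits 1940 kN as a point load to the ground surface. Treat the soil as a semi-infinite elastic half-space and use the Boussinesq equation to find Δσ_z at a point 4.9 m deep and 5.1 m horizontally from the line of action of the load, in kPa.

Boussinesq vertical stress below a point load on an elastic half-space:
Δσ_z = 3P/(2πz²) · [1 + (r/z)²]^(−5/2)
r/z = 5.1/4.9 = 1.0408; [1+(r/z)²]^(−5/2) = 0.15963.
Δσ_z = 3×1940/(2π×4.9²) × 0.15963 = 38.579 × 0.15963 = 6.158 kPa

Δσ_z ≈ 6.16 kPa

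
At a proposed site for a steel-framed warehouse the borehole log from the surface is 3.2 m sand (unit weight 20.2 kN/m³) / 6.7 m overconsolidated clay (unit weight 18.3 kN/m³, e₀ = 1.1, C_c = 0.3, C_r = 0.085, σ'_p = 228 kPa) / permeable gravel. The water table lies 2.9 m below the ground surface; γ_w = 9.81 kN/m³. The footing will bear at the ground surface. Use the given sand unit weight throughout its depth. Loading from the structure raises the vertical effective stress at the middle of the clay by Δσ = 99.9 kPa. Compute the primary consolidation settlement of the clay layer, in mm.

S_c ≈ 87.8 mm

Mid-depth of clay below the ground surface: z = 3.2 + 6.7/2 = 6.55 m.
Total vertical stress at mid-clay: σ_v = 20.2×3.2 + 18.3×3.35 = 125.95 kPa.
Pore pressure: u = 9.81×(6.55 − 2.9) = 35.806 kPa.
Initial effective stress: σ'_0 = σ_v − u = 125.95 − 35.806 = 90.144 kPa.
Final effective stress: σ'_f = 90.144 + 99.9 = 190.04 kPa.
σ'_f = 190.04 ≤ σ'_p = 228 kPa, so the clay remains overconsolidated and only the recompression index applies:
S_c = C_r·H/(1+e₀)·log₁₀(σ'_f/σ'_0) = 0.085×6.7/2.1×log₁₀(190.04/90.144)
    = 0.27119 × 0.32391 = 0.08784 m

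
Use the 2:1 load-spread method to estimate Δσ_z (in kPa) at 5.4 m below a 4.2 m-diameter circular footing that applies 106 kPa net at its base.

Δσ_z ≈ 20.3 kPa

By the 2:1 method the load spreads at 1 horizontal : 2 vertical, so at depth z the loaded area has grown by z in each plan dimension:
Δσ ≈ qD²/(D+z)² = 106×4.2²/(4.2+5.4)² = 20.289 kPa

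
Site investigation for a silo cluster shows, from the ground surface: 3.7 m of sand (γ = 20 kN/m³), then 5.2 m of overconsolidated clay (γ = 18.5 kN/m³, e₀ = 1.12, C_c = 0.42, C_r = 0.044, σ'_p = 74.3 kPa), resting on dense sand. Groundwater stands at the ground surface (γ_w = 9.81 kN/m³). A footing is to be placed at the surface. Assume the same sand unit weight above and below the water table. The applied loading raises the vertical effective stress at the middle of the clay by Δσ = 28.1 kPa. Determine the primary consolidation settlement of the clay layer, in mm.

Mid-depth of clay below the ground surface: z = 3.7 + 5.2/2 = 6.3 m.
Total vertical stress at mid-clay: σ_v = 20×3.7 + 18.5×2.6 = 122.1 kPa.
Pore pressure: u = 9.81×(6.3 − 0) = 61.803 kPa.
Initial effective stress: σ'_0 = σ_v − u = 122.1 − 61.803 = 60.297 kPa.
Final effective stress: σ'_f = 60.297 + 28.1 = 88.397 kPa.
σ'_f = 88.397 > σ'_p = 74.3 kPa, so the stress path crosses the preconsolidation pressure — recompression up to σ'_p, then virgin compression beyond:
S_c = H/(1+e₀)·[C_r·log₁₀(σ'_p/σ'_0) + C_c·log₁₀(σ'_f/σ'_p)]
    = 5.2/2.12 × [0.044×log₁₀(74.3/60.297) + 0.42×log₁₀(88.397/74.3)]
    = 2.4528 × [0.0039905 + 0.031688] = 0.08751 m

S_c ≈ 87.5 mm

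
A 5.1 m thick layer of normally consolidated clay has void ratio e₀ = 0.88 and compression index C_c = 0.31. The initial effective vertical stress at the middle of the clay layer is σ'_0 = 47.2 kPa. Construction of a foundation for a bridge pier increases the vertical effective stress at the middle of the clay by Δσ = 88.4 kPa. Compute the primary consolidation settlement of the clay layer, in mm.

S_c ≈ 385 mm

Final effective stress: σ'_f = σ'_0 + Δσ = 47.2 + 88.4 = 135.6 kPa.
Normally consolidated clay, so the full stress increment lies on the virgin compression line:
S_c = C_c·H/(1+e₀)·log₁₀(σ'_f/σ'_0) = 0.31×5.1/(1+0.88)×log₁₀(135.6/47.2)
    = 0.84096 × 0.45832 = 0.3854 m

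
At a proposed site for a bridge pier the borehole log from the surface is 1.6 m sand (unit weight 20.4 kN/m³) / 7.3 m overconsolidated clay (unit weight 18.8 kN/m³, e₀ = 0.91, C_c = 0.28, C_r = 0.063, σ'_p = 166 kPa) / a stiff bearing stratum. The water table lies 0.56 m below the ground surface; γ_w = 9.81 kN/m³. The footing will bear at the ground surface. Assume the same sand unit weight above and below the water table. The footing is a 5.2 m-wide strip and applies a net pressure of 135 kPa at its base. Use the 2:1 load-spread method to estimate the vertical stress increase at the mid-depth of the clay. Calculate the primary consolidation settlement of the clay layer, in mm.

S_c ≈ 83.2 mm

Mid-depth of clay below the ground surface: z = 1.6 + 7.3/2 = 5.25 m.
Total vertical stress at mid-clay: σ_v = 20.4×1.6 + 18.8×3.65 = 101.26 kPa.
Pore pressure: u = 9.81×(5.25 − 0.56) = 46.009 kPa.
Initial effective stress: σ'_0 = σ_v − u = 101.26 − 46.009 = 55.251 kPa.
Stress increase at mid-clay by the 2:1 spreading method:
Δσ = qB/(B+z) = 135×5.2/(5.2+5.25) = 67.177 kPa
Final effective stress: σ'_f = 55.251 + 67.177 = 122.43 kPa.
σ'_f = 122.43 ≤ σ'_p = 166 kPa, so the clay remains overconsolidated and only the recompression index applies:
S_c = C_r·H/(1+e₀)·log₁₀(σ'_f/σ'_0) = 0.063×7.3/1.91×log₁₀(122.43/55.251)
    = 0.24079 × 0.34555 = 0.0832 m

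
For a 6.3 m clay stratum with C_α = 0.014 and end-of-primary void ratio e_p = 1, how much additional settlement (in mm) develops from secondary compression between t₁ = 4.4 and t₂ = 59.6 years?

S_s ≈ 49.9 mm

Secondary compression: S_s = C_α·H/(1+e_p)·log₁₀(t₂/t₁)
S_s = 0.014×6.3/(1+1)×log₁₀(59.6/4.4)
    = 0.0441 × 1.132 = 0.04991 m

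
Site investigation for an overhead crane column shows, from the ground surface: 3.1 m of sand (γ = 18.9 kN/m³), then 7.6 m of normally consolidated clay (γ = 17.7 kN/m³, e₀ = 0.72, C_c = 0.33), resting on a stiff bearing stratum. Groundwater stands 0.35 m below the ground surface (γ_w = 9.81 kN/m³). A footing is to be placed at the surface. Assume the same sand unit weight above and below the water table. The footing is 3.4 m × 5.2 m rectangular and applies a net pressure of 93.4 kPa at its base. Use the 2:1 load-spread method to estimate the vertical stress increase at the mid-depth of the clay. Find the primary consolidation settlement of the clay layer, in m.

Mid-depth of clay below the ground surface: z = 3.1 + 7.6/2 = 6.9 m.
Total vertical stress at mid-clay: σ_v = 18.9×3.1 + 17.7×3.8 = 125.85 kPa.
Pore pressure: u = 9.81×(6.9 − 0.35) = 64.255 kPa.
Initial effective stress: σ'_0 = σ_v − u = 125.85 − 64.255 = 61.595 kPa.
Stress increase at mid-clay by the 2:1 spreading method:
Δσ = qBL/((B+z)(L+z)) = 93.4×3.4×5.2/((3.4+6.9)(5.2+6.9)) = 13.25 kPa
Final effective stress: σ'_f = σ'_0 + Δσ = 61.595 + 13.25 = 74.845 kPa.
Normally consolidated clay, so the full stress increment lies on the virgin compression line:
S_c = C_c·H/(1+e₀)·log₁₀(σ'_f/σ'_0) = 0.33×7.6/(1+0.72)×log₁₀(74.845/61.595)
    = 1.4581 × 0.084617 = 0.1234 m

S_c ≈ 0.123 m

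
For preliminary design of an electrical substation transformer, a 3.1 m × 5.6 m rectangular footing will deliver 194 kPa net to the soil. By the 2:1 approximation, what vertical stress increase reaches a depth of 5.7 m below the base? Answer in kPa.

By the 2:1 method the load spreads at 1 horizontal : 2 vertical, so at depth z the loaded area has grown by z in each plan dimension:
Δσ = qBL/((B+z)(L+z)) = 194×3.1×5.6/((3.1+5.7)(5.6+5.7)) = 33.868 kPa

Δσ_z ≈ 33.9 kPa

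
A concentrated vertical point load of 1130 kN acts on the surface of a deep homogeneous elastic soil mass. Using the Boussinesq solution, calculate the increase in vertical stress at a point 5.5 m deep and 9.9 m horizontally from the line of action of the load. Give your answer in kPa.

Boussinesq vertical stress below a point load on an elastic half-space:
Δσ_z = 3P/(2πz²) · [1 + (r/z)²]^(−5/2)
r/z = 9.9/5.5 = 1.8; [1+(r/z)²]^(−5/2) = 0.027014.
Δσ_z = 3×1130/(2π×5.5²) × 0.027014 = 17.836 × 0.027014 = 0.4818 kPa

Δσ_z ≈ 0.482 kPa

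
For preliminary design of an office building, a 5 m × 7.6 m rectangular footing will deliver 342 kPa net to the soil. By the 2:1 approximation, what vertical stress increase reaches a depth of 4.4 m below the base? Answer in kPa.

By the 2:1 method the load spreads at 1 horizontal : 2 vertical, so at depth z the loaded area has grown by z in each plan dimension:
Δσ = qBL/((B+z)(L+z)) = 342×5×7.6/((5+4.4)(7.6+4.4)) = 115.21 kPa

Δσ_z ≈ 115 kPa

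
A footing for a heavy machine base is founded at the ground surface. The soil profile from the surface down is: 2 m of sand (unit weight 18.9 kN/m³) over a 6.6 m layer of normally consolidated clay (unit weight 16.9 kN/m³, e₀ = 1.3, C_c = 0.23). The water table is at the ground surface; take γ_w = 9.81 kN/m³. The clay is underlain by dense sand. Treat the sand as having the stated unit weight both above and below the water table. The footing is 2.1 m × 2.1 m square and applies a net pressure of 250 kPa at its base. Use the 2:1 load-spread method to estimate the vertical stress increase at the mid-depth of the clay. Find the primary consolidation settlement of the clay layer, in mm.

Mid-depth of clay below the ground surface: z = 2 + 6.6/2 = 5.3 m.
Total vertical stress at mid-clay: σ_v = 18.9×2 + 16.9×3.3 = 93.57 kPa.
Pore pressure: u = 9.81×(5.3 − 0) = 51.993 kPa.
Initial effective stress: σ'_0 = σ_v − u = 93.57 − 51.993 = 41.577 kPa.
Stress increase at mid-clay by the 2:1 spreading method:
Δσ = qBL/((B+z)(L+z)) = 250×2.1×2.1/((2.1+5.3)(2.1+5.3)) = 20.133 kPa
Final effective stress: σ'_f = σ'_0 + Δσ = 41.577 + 20.133 = 61.71 kPa.
Normally consolidated clay, so the full stress increment lies on the virgin compression line:
S_c = C_c·H/(1+e₀)·log₁₀(σ'_f/σ'_0) = 0.23×6.6/(1+1.3)×log₁₀(61.71/41.577)
    = 0.66 × 0.1715 = 0.1132 m

S_c ≈ 113 mm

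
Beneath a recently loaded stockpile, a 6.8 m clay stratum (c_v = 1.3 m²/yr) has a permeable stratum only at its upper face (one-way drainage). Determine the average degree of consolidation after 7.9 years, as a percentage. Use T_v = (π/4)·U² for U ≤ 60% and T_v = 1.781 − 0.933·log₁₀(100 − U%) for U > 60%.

U ≈ 53.2 %

Drainage path length: H_d = H = 6.8 m (single drainage).
T_v = c_v·t/H_d² = 1.3×7.9/6.8² = 0.2221.
T_v = 0.2221 corresponds to the U ≤ 60% branch:
U = √(4T_v/π) = 0.5318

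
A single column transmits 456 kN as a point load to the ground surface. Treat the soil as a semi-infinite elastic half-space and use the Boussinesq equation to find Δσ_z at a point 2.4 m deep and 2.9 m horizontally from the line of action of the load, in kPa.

Boussinesq vertical stress below a point load on an elastic half-space:
Δσ_z = 3P/(2πz²) · [1 + (r/z)²]^(−5/2)
r/z = 2.9/2.4 = 1.2083; [1+(r/z)²]^(−5/2) = 0.10535.
Δσ_z = 3×456/(2π×2.4²) × 0.10535 = 37.799 × 0.10535 = 3.982 kPa

Δσ_z ≈ 3.98 kPa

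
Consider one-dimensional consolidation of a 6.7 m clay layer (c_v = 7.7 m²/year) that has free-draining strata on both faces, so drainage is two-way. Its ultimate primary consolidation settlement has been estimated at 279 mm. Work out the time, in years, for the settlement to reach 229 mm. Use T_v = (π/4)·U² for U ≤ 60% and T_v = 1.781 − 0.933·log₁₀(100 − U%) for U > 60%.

Drainage path length: H_d = H/2 = 3.35 m (double drainage).
U = S(t)/S_ult = 229/279 = 0.8208.
U > 60%: T_v = 1.781 − 0.933·log₁₀(100 − 82.079) = 0.61161.
t = T_v·H_d²/c_v = 0.61161×3.35²/7.7 = 0.8914 years.

t ≈ 0.891 years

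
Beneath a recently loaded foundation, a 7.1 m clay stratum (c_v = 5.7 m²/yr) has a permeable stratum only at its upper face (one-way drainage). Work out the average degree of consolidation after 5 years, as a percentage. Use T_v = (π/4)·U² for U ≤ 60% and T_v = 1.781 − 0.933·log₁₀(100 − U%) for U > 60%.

Drainage path length: H_d = H = 7.1 m (single drainage).
T_v = c_v·t/H_d² = 5.7×5/7.1² = 0.56536.
T_v = 0.56536 corresponds to the U > 60% branch:
U = 1 − 10^((1.781 − T_v)/0.933)/100 = 0.7991

U ≈ 79.9 %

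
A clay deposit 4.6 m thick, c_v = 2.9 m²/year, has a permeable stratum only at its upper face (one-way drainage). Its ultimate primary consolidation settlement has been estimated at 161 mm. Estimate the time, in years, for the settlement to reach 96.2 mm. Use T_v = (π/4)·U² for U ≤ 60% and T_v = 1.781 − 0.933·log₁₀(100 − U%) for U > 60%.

t ≈ 2.05 years

Drainage path length: H_d = H = 4.6 m (single drainage).
U = S(t)/S_ult = 96.2/161 = 0.5975.
U ≤ 60%: T_v = (π/4)·U² = (π/4)×0.59752² = 0.28041.
t = T_v·H_d²/c_v = 0.28041×4.6²/2.9 = 2.046 years.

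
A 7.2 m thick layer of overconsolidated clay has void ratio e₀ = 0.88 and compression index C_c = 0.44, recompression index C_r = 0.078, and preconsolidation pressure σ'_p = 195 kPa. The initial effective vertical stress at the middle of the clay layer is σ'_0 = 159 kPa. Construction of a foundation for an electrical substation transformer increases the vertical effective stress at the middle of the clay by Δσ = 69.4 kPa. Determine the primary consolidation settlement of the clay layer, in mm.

Final effective stress: σ'_f = 159 + 69.4 = 228.4 kPa.
σ'_f = 228.4 > σ'_p = 195 kPa, so the stress path crosses the preconsolidation pressure — recompression up to σ'_p, then virgin compression beyond:
S_c = H/(1+e₀)·[C_r·log₁₀(σ'_p/σ'_0) + C_c·log₁₀(σ'_f/σ'_p)]
    = 7.2/1.88 × [0.078×log₁₀(195/159) + 0.44×log₁₀(228.4/195)]
    = 3.8298 × [0.0069137 + 0.030211] = 0.1422 m

S_c ≈ 142 mm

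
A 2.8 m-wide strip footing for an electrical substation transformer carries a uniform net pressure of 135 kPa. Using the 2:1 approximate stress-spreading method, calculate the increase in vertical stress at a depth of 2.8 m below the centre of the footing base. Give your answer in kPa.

Δσ_z ≈ 67.5 kPa

By the 2:1 method the load spreads at 1 horizontal : 2 vertical, so at depth z the loaded area has grown by z in each plan dimension:
Δσ = qB/(B+z) = 135×2.8/(2.8+2.8) = 67.5 kPa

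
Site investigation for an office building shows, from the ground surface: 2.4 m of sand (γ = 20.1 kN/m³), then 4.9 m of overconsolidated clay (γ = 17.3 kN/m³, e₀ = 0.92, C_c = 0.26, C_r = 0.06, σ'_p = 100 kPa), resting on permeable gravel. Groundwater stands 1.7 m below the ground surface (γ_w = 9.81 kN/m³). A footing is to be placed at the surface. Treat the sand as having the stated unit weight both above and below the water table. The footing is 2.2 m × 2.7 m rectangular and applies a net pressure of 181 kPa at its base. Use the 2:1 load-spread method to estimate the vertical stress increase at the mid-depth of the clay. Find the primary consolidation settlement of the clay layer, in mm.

S_c ≈ 19.4 mm

Mid-depth of clay below the ground surface: z = 2.4 + 4.9/2 = 4.85 m.
Total vertical stress at mid-clay: σ_v = 20.1×2.4 + 17.3×2.45 = 90.625 kPa.
Pore pressure: u = 9.81×(4.85 − 1.7) = 30.902 kPa.
Initial effective stress: σ'_0 = σ_v − u = 90.625 − 30.902 = 59.723 kPa.
Stress increase at mid-clay by the 2:1 spreading method:
Δσ = qBL/((B+z)(L+z)) = 181×2.2×2.7/((2.2+4.85)(2.7+4.85)) = 20.199 kPa
Final effective stress: σ'_f = 59.723 + 20.199 = 79.922 kPa.
σ'_f = 79.922 ≤ σ'_p = 100 kPa, so the clay remains overconsolidated and only the recompression index applies:
S_c = C_r·H/(1+e₀)·log₁₀(σ'_f/σ'_0) = 0.06×4.9/1.92×log₁₀(79.922/59.723)
    = 0.15313 × 0.12652 = 0.01937 m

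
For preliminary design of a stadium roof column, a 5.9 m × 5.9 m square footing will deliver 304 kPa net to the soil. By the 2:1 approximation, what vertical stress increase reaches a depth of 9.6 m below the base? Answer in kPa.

By the 2:1 method the load spreads at 1 horizontal : 2 vertical, so at depth z the loaded area has grown by z in each plan dimension:
Δσ = qBL/((B+z)(L+z)) = 304×5.9×5.9/((5.9+9.6)(5.9+9.6)) = 44.047 kPa

Δσ_z ≈ 44 kPa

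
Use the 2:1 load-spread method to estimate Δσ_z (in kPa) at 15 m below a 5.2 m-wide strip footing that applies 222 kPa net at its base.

By the 2:1 method the load spreads at 1 horizontal : 2 vertical, so at depth z the loaded area has grown by z in each plan dimension:
Δσ = qB/(B+z) = 222×5.2/(5.2+15) = 57.149 kPa

Δσ_z ≈ 57.1 kPa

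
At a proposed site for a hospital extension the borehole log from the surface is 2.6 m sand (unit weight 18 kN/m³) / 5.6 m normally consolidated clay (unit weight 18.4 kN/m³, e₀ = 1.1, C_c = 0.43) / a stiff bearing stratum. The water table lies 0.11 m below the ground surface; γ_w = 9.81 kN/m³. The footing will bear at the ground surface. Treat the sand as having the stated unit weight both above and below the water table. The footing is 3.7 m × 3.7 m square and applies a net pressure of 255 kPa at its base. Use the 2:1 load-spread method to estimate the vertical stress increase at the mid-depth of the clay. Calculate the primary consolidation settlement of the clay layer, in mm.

S_c ≈ 322 mm

Mid-depth of clay below the ground surface: z = 2.6 + 5.6/2 = 5.4 m.
Total vertical stress at mid-clay: σ_v = 18×2.6 + 18.4×2.8 = 98.32 kPa.
Pore pressure: u = 9.81×(5.4 − 0.11) = 51.895 kPa.
Initial effective stress: σ'_0 = σ_v − u = 98.32 − 51.895 = 46.425 kPa.
Stress increase at mid-clay by the 2:1 spreading method:
Δσ = qBL/((B+z)(L+z)) = 255×3.7×3.7/((3.7+5.4)(3.7+5.4)) = 42.156 kPa
Final effective stress: σ'_f = σ'_0 + Δσ = 46.425 + 42.156 = 88.581 kPa.
Normally consolidated clay, so the full stress increment lies on the virgin compression line:
S_c = C_c·H/(1+e₀)·log₁₀(σ'_f/σ'_0) = 0.43×5.6/(1+1.1)×log₁₀(88.581/46.425)
    = 1.1467 × 0.28059 = 0.3218 m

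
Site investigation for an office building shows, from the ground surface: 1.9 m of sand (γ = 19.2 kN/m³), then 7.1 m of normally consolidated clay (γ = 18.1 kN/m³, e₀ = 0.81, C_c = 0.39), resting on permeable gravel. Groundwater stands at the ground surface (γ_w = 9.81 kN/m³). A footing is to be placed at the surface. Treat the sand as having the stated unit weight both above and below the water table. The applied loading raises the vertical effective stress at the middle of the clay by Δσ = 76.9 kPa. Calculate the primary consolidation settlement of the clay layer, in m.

Mid-depth of clay below the ground surface: z = 1.9 + 7.1/2 = 5.45 m.
Total vertical stress at mid-clay: σ_v = 19.2×1.9 + 18.1×3.55 = 100.73 kPa.
Pore pressure: u = 9.81×(5.45 − 0) = 53.465 kPa.
Initial effective stress: σ'_0 = σ_v − u = 100.73 − 53.465 = 47.265 kPa.
Final effective stress: σ'_f = σ'_0 + Δσ = 47.265 + 76.9 = 124.17 kPa.
Normally consolidated clay, so the full stress increment lies on the virgin compression line:
S_c = C_c·H/(1+e₀)·log₁₀(σ'_f/σ'_0) = 0.39×7.1/(1+0.81)×log₁₀(124.17/47.265)
    = 1.5298 × 0.41948 = 0.6417 m

S_c ≈ 0.642 m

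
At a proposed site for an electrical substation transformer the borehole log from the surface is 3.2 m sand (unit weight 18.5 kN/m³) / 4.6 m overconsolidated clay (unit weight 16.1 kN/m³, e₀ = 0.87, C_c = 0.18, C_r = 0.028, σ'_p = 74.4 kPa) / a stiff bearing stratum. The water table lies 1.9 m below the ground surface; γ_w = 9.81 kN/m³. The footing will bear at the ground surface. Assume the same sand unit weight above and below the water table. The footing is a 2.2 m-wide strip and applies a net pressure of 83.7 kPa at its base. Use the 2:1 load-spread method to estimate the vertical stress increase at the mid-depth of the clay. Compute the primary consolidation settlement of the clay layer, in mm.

S_c ≈ 31.2 mm

Mid-depth of clay below the ground surface: z = 3.2 + 4.6/2 = 5.5 m.
Total vertical stress at mid-clay: σ_v = 18.5×3.2 + 16.1×2.3 = 96.23 kPa.
Pore pressure: u = 9.81×(5.5 − 1.9) = 35.316 kPa.
Initial effective stress: σ'_0 = σ_v − u = 96.23 − 35.316 = 60.914 kPa.
Stress increase at mid-clay by the 2:1 spreading method:
Δσ = qB/(B+z) = 83.7×2.2/(2.2+5.5) = 23.914 kPa
Final effective stress: σ'_f = 60.914 + 23.914 = 84.828 kPa.
σ'_f = 84.828 > σ'_p = 74.4 kPa, so the stress path crosses the preconsolidation pressure — recompression up to σ'_p, then virgin compression beyond:
S_c = H/(1+e₀)·[C_r·log₁₀(σ'_p/σ'_0) + C_c·log₁₀(σ'_f/σ'_p)]
    = 4.6/1.87 × [0.028×log₁₀(74.4/60.914) + 0.18×log₁₀(84.828/74.4)]
    = 2.4599 × [0.002432 + 0.010254] = 0.03121 m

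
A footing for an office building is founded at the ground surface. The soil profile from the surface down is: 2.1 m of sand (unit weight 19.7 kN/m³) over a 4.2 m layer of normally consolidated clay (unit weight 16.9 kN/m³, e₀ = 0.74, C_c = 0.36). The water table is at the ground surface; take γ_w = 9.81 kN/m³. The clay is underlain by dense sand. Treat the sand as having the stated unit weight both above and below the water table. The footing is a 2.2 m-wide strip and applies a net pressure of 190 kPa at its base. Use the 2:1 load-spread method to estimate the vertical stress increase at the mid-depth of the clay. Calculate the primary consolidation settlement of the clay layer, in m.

Mid-depth of clay below the ground surface: z = 2.1 + 4.2/2 = 4.2 m.
Total vertical stress at mid-clay: σ_v = 19.7×2.1 + 16.9×2.1 = 76.86 kPa.
Pore pressure: u = 9.81×(4.2 − 0) = 41.202 kPa.
Initial effective stress: σ'_0 = σ_v − u = 76.86 − 41.202 = 35.658 kPa.
Stress increase at mid-clay by the 2:1 spreading method:
Δσ = qB/(B+z) = 190×2.2/(2.2+4.2) = 65.312 kPa
Final effective stress: σ'_f = σ'_0 + Δσ = 35.658 + 65.312 = 100.97 kPa.
Normally consolidated clay, so the full stress increment lies on the virgin compression line:
S_c = C_c·H/(1+e₀)·log₁₀(σ'_f/σ'_0) = 0.36×4.2/(1+0.74)×log₁₀(100.97/35.658)
    = 0.86897 × 0.45204 = 0.3928 m

S_c ≈ 0.393 m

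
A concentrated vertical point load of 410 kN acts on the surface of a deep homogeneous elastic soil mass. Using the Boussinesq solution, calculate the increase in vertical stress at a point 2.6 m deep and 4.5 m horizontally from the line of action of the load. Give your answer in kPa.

Δσ_z ≈ 0.907 kPa

Boussinesq vertical stress below a point load on an elastic half-space:
Δσ_z = 3P/(2πz²) · [1 + (r/z)²]^(−5/2)
r/z = 4.5/2.6 = 1.7308; [1+(r/z)²]^(−5/2) = 0.031337.
Δσ_z = 3×410/(2π×2.6²) × 0.031337 = 28.959 × 0.031337 = 0.9075 kPa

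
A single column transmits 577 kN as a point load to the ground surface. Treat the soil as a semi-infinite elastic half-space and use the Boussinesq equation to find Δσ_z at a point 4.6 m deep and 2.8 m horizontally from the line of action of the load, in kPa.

Boussinesq vertical stress below a point load on an elastic half-space:
Δσ_z = 3P/(2πz²) · [1 + (r/z)²]^(−5/2)
r/z = 2.8/4.6 = 0.6087; [1+(r/z)²]^(−5/2) = 0.45477.
Δσ_z = 3×577/(2π×4.6²) × 0.45477 = 13.02 × 0.45477 = 5.921 kPa

Δσ_z ≈ 5.92 kPa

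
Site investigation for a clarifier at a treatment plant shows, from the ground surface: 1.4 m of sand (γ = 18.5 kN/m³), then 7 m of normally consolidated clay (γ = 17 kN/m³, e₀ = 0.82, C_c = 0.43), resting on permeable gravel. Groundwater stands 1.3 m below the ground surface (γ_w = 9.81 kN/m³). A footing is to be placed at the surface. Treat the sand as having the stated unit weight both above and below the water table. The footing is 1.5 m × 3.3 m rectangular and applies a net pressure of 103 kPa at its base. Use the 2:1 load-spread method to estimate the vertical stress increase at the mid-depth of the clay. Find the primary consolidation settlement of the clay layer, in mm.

Mid-depth of clay below the ground surface: z = 1.4 + 7/2 = 4.9 m.
Total vertical stress at mid-clay: σ_v = 18.5×1.4 + 17×3.5 = 85.4 kPa.
Pore pressure: u = 9.81×(4.9 − 1.3) = 35.316 kPa.
Initial effective stress: σ'_0 = σ_v − u = 85.4 − 35.316 = 50.084 kPa.
Stress increase at mid-clay by the 2:1 spreading method:
Δσ = qBL/((B+z)(L+z)) = 103×1.5×3.3/((1.5+4.9)(3.3+4.9)) = 9.7151 kPa
Final effective stress: σ'_f = σ'_0 + Δσ = 50.084 + 9.7151 = 59.799 kPa.
Normally consolidated clay, so the full stress increment lies on the virgin compression line:
S_c = C_c·H/(1+e₀)·log₁₀(σ'_f/σ'_0) = 0.43×7/(1+0.82)×log₁₀(59.799/50.084)
    = 1.6538 × 0.076995 = 0.1273 m

S_c ≈ 127 mm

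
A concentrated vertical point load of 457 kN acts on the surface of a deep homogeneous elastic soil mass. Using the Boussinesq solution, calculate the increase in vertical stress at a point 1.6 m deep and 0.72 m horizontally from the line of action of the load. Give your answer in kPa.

Δσ_z ≈ 53.8 kPa

Boussinesq vertical stress below a point load on an elastic half-space:
Δσ_z = 3P/(2πz²) · [1 + (r/z)²]^(−5/2)
r/z = 0.72/1.6 = 0.45; [1+(r/z)²]^(−5/2) = 0.63065.
Δσ_z = 3×457/(2π×1.6²) × 0.63065 = 85.235 × 0.63065 = 53.75 kPa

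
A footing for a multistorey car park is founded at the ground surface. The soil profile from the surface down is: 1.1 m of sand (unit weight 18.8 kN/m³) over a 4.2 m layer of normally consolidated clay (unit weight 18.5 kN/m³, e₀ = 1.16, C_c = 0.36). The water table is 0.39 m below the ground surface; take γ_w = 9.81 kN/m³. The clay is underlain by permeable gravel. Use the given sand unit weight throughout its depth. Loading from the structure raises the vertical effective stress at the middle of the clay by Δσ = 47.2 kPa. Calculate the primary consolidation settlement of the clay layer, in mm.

S_c ≈ 276 mm

Mid-depth of clay below the ground surface: z = 1.1 + 4.2/2 = 3.2 m.
Total vertical stress at mid-clay: σ_v = 18.8×1.1 + 18.5×2.1 = 59.53 kPa.
Pore pressure: u = 9.81×(3.2 − 0.39) = 27.566 kPa.
Initial effective stress: σ'_0 = σ_v − u = 59.53 − 27.566 = 31.964 kPa.
Final effective stress: σ'_f = σ'_0 + Δσ = 31.964 + 47.2 = 79.164 kPa.
Normally consolidated clay, so the full stress increment lies on the virgin compression line:
S_c = C_c·H/(1+e₀)·log₁₀(σ'_f/σ'_0) = 0.36×4.2/(1+1.16)×log₁₀(79.164/31.964)
    = 0.7 × 0.39387 = 0.2757 m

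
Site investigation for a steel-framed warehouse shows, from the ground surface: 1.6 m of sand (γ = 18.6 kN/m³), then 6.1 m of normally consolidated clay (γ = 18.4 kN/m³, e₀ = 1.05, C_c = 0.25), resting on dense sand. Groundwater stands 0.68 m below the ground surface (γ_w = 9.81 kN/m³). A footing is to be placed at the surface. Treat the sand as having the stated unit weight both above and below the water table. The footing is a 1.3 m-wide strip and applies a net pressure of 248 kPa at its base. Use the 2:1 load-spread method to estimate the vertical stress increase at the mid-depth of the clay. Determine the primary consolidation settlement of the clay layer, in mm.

Mid-depth of clay below the ground surface: z = 1.6 + 6.1/2 = 4.65 m.
Total vertical stress at mid-clay: σ_v = 18.6×1.6 + 18.4×3.05 = 85.88 kPa.
Pore pressure: u = 9.81×(4.65 − 0.68) = 38.946 kPa.
Initial effective stress: σ'_0 = σ_v − u = 85.88 − 38.946 = 46.934 kPa.
Stress increase at mid-clay by the 2:1 spreading method:
Δσ = qB/(B+z) = 248×1.3/(1.3+4.65) = 54.185 kPa
Final effective stress: σ'_f = σ'_0 + Δσ = 46.934 + 54.185 = 101.12 kPa.
Normally consolidated clay, so the full stress increment lies on the virgin compression line:
S_c = C_c·H/(1+e₀)·log₁₀(σ'_f/σ'_0) = 0.25×6.1/(1+1.05)×log₁₀(101.12/46.934)
    = 0.7439 × 0.33335 = 0.248 m

S_c ≈ 248 mm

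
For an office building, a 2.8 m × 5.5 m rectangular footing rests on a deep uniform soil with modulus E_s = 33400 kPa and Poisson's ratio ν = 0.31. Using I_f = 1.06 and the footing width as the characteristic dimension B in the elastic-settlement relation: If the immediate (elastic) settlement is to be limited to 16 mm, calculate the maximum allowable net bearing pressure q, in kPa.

q ≈ 199 kPa

S_e = q·B·(1−ν²)/E_s · I_f  ⇒  q = S_e·E_s / (B·(1−ν²)·I_f).
q = 0.016 × 33400 / (2.8 × 0.9039 × 1.06) = 199.2 kPa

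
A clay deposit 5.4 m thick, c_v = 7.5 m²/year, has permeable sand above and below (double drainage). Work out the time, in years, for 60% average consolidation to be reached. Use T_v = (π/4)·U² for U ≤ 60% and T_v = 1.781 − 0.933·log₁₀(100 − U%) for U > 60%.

Drainage path length: H_d = H/2 = 2.7 m (double drainage).
U ≤ 60%: T_v = (π/4)·U² = (π/4)×0.6² = 0.28274.
t = T_v·H_d²/c_v = 0.28274×2.7²/7.5 = 0.2748 years.

t ≈ 0.275 years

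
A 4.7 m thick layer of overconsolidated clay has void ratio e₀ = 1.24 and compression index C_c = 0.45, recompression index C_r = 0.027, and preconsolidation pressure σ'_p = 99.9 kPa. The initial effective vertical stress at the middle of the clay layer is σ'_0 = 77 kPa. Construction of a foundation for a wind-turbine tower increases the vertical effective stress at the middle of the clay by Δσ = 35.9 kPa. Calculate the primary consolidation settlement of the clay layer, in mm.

Final effective stress: σ'_f = 77 + 35.9 = 112.9 kPa.
σ'_f = 112.9 > σ'_p = 99.9 kPa, so the stress path crosses the preconsolidation pressure — recompression up to σ'_p, then virgin compression beyond:
S_c = H/(1+e₀)·[C_r·log₁₀(σ'_p/σ'_0) + C_c·log₁₀(σ'_f/σ'_p)]
    = 4.7/2.24 × [0.027×log₁₀(99.9/77) + 0.45×log₁₀(112.9/99.9)]
    = 2.0982 × [0.003053 + 0.023908] = 0.05657 m

S_c ≈ 56.6 mm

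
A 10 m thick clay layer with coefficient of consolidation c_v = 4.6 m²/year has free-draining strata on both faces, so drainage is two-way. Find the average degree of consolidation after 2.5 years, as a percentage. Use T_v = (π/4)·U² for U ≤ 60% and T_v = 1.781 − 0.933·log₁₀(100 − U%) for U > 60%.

U ≈ 73.9 %

Drainage path length: H_d = H/2 = 5 m (double drainage).
T_v = c_v·t/H_d² = 4.6×2.5/5² = 0.46.
T_v = 0.46 corresponds to the U > 60% branch:
U = 1 − 10^((1.781 − T_v)/0.933)/100 = 0.7395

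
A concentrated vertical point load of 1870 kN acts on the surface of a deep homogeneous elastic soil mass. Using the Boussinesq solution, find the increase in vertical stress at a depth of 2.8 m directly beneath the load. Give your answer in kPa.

Boussinesq vertical stress below a point load on an elastic half-space:
Δσ_z = 3P/(2πz²) · [1 + (r/z)²]^(−5/2)
r/z = 0/2.8 = 0; [1+(r/z)²]^(−5/2) = 1.
Δσ_z = 3×1870/(2π×2.8²) × 1 = 113.89 × 1 = 113.9 kPa

Δσ_z ≈ 114 kPa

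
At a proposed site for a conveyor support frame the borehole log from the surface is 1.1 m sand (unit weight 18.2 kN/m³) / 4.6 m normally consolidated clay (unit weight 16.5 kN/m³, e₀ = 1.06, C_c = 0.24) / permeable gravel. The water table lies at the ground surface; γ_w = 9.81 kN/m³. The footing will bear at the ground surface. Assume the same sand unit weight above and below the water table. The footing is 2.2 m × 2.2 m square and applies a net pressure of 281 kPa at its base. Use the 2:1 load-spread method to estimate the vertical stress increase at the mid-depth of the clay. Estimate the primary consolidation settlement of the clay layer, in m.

Mid-depth of clay below the ground surface: z = 1.1 + 4.6/2 = 3.4 m.
Total vertical stress at mid-clay: σ_v = 18.2×1.1 + 16.5×2.3 = 57.97 kPa.
Pore pressure: u = 9.81×(3.4 − 0) = 33.354 kPa.
Initial effective stress: σ'_0 = σ_v − u = 57.97 − 33.354 = 24.616 kPa.
Stress increase at mid-clay by the 2:1 spreading method:
Δσ = qBL/((B+z)(L+z)) = 281×2.2×2.2/((2.2+3.4)(2.2+3.4)) = 43.369 kPa
Final effective stress: σ'_f = σ'_0 + Δσ = 24.616 + 43.369 = 67.985 kPa.
Normally consolidated clay, so the full stress increment lies on the virgin compression line:
S_c = C_c·H/(1+e₀)·log₁₀(σ'_f/σ'_0) = 0.24×4.6/(1+1.06)×log₁₀(67.985/24.616)
    = 0.53592 × 0.4412 = 0.2364 m

S_c ≈ 0.236 m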